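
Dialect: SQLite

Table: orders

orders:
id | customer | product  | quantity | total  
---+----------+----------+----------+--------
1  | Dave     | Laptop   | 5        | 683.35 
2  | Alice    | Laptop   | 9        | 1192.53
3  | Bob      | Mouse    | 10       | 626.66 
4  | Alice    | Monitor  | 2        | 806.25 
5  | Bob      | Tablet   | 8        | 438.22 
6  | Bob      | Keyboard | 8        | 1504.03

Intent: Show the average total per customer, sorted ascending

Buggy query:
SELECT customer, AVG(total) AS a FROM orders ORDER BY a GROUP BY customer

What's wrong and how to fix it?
Bug: GROUP BY must precede ORDER BY

Fix: Reorder: SELECT … FROM … GROUP BY … ORDER BY …

Corrected query:
SELECT customer, AVG(total) AS a FROM orders GROUP BY customer ORDER BY a

Result:
customer | a         
---------+-----------
Dave     | 683.35    
Bob      | 856.303333
Alice    | 999.39    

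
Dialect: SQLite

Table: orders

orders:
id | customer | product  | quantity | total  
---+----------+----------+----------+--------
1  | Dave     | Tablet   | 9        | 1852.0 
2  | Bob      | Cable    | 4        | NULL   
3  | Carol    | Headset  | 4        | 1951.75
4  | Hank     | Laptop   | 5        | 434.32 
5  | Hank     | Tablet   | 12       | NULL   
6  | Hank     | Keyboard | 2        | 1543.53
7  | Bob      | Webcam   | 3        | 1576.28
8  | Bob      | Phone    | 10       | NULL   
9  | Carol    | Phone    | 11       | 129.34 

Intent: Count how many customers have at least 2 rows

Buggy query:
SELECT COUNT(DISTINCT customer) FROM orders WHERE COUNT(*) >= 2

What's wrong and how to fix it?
Bug: WHERE filters individual rows, not groups, so a group-level COUNT is invalid there

Fix: Group first with HAVING COUNT(*) >= 2, then COUNT the resulting groups

Corrected query:
SELECT COUNT(*) FROM (SELECT customer FROM orders GROUP BY customer HAVING COUNT(*) >= 2)

Result:
COUNT(*)
--------
3       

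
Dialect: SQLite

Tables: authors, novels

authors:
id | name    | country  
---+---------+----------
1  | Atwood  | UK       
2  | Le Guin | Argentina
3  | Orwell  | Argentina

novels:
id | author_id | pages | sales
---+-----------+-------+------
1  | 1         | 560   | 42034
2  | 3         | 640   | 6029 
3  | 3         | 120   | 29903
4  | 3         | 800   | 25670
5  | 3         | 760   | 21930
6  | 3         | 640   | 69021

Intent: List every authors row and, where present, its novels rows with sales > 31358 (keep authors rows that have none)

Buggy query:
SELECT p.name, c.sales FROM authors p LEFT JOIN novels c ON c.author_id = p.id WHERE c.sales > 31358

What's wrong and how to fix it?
Bug: A WHERE condition on the right-hand table after LEFT JOIN drops unmatched parents

Fix: Put 'c.sales > 31358' in the JOIN's ON clause instead of WHERE

Corrected query:
SELECT p.name, c.sales FROM authors p LEFT JOIN novels c ON c.author_id = p.id AND c.sales > 31358

Result:
name    | sales
--------+------
Atwood  | 42034
Le Guin | NULL 
Orwell  | 69021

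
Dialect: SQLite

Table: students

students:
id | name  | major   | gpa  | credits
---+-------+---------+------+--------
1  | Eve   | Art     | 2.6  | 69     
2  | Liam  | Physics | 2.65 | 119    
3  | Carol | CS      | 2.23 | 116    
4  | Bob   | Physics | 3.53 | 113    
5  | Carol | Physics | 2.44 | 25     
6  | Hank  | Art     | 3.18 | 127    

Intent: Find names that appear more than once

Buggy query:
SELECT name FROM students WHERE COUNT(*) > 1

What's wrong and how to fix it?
Bug: WHERE can't reference COUNT(*); aggregates are computed after WHERE

Fix: GROUP BY name, then filter groups with HAVING COUNT(*) > 1

Corrected query:
SELECT name FROM students GROUP BY name HAVING COUNT(*) > 1

Result:
name 
-----
Carol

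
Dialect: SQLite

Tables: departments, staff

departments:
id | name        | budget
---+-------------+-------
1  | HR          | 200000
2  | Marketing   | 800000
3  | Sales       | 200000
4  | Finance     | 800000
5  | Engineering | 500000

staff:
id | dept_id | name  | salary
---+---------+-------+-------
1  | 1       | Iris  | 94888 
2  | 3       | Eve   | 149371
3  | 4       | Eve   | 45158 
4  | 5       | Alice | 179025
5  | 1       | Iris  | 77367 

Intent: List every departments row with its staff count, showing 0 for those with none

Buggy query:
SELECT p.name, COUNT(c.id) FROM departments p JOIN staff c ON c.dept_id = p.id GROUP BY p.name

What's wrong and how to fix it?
Bug: INNER JOIN drops departments rows that have no matching staff rows

Fix: Switch to LEFT JOIN to retain unmatched parent rows

Corrected query:
SELECT p.name, COUNT(c.id) FROM departments p LEFT JOIN staff c ON c.dept_id = p.id GROUP BY p.name

Result:
name        | COUNT(c.id)
------------+------------
Engineering | 1          
Finance     | 1          
HR          | 2          
Marketing   | 0          
Sales       | 1          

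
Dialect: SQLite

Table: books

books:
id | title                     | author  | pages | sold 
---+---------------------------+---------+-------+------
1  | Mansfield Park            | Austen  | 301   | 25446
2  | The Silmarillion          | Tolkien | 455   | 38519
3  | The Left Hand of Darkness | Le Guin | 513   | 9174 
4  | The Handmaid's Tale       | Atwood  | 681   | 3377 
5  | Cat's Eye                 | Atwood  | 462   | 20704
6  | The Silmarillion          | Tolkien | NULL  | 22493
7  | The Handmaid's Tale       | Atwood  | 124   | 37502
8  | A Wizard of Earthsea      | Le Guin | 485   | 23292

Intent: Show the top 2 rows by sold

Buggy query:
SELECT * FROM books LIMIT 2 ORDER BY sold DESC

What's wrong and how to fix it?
Bug: LIMIT must come after ORDER BY

Fix: Swap the clauses: ORDER BY first, then LIMIT

Corrected query:
SELECT * FROM books ORDER BY sold DESC LIMIT 2

Result:
id | title               | author  | pages | sold 
---+---------------------+---------+-------+------
2  | The Silmarillion    | Tolkien | 455   | 38519
7  | The Handmaid's Tale | Atwood  | 124   | 37502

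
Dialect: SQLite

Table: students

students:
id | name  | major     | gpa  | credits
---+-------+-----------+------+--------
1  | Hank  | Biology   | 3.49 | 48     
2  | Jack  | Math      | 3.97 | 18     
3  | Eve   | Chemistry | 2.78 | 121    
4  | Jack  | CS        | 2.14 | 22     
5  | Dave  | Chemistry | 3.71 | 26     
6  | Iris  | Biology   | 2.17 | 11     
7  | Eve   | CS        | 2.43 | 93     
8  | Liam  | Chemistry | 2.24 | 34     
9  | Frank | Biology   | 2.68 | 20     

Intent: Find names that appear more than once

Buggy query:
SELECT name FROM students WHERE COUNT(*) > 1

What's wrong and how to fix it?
Bug: WHERE can't reference COUNT(*); aggregates are computed after WHERE

Fix: Group first, then use HAVING for the count condition

Corrected query:
SELECT name FROM students GROUP BY name HAVING COUNT(*) > 1

Result:
name
----
Eve 
Jack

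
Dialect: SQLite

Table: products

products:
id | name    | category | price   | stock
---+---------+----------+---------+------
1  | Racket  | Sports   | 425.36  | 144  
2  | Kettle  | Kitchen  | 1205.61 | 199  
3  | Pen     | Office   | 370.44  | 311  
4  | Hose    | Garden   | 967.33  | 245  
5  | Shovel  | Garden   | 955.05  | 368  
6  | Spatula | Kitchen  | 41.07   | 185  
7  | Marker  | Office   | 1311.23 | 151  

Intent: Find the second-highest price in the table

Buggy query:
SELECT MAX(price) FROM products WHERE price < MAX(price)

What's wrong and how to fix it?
Bug: The inner MAX is an aggregate inside WHERE, which is not allowed

Fix: Put the inner MAX in a scalar subquery

Corrected query:
SELECT MAX(price) FROM products WHERE price < (SELECT MAX(price) FROM products)

Result:
MAX(price)
----------
1205.61   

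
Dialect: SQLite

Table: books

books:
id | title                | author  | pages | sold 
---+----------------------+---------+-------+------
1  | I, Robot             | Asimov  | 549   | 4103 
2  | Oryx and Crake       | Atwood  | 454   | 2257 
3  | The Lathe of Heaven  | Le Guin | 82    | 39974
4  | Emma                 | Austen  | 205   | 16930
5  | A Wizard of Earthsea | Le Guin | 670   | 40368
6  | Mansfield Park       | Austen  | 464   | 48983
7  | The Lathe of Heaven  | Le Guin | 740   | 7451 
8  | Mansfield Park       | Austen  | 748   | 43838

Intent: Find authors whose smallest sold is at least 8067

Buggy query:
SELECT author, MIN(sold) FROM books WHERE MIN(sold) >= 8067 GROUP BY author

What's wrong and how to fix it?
Bug: Aggregates like MIN are computed per group after WHERE runs

Fix: Replace WHERE with HAVING after the GROUP BY

Corrected query:
SELECT author, MIN(sold) FROM books GROUP BY author HAVING MIN(sold) >= 8067

Result:
author | MIN(sold)
-------+----------
Austen | 16930    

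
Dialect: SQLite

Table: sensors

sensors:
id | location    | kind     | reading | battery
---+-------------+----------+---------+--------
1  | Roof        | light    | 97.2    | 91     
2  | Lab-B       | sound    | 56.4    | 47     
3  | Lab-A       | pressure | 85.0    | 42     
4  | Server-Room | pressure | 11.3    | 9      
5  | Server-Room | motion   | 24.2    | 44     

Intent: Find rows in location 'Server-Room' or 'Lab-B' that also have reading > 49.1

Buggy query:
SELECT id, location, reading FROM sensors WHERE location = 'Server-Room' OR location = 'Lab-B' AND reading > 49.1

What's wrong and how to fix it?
Bug: Without parentheses, AND is evaluated before OR, so the reading filter only applies to the 'Lab-B' branch

Fix: Group the OR with parentheses (or use IN), then AND the threshold

Corrected query:
SELECT id, location, reading FROM sensors WHERE (location = 'Server-Room' OR location = 'Lab-B') AND reading > 49.1

Result:
id | location | reading
---+----------+--------
2  | Lab-B    | 56.4   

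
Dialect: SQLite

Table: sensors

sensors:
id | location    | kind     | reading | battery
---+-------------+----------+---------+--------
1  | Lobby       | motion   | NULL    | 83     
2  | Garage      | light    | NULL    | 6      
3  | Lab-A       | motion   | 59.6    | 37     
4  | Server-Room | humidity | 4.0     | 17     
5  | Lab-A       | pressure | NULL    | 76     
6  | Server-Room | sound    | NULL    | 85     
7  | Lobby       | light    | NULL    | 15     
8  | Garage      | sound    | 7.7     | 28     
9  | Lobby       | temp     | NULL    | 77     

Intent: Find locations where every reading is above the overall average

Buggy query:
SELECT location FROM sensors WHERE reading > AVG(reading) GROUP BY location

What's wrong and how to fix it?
Bug: WHERE evaluates per row before aggregation, so AVG() is unavailable

Fix: Compute the overall average in a scalar subquery and compare each group's MIN against it in HAVING

Corrected query:
SELECT location FROM sensors GROUP BY location HAVING MIN(reading) > (SELECT AVG(reading) FROM sensors)

Result:
location
--------
Lab-A   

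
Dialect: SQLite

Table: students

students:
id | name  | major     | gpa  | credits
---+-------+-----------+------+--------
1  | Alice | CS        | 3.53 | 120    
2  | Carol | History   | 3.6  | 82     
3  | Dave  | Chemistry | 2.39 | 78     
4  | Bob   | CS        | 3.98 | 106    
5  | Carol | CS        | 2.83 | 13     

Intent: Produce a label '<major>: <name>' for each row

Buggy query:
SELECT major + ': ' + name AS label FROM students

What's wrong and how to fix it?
Bug: '+' is numeric addition; on text columns SQLite converts them to 0 instead of concatenating

Fix: Replace + with || to concatenate text

Corrected query:
SELECT major || ': ' || name AS label FROM students

Result:
label          
---------------
CS: Alice      
History: Carol 
Chemistry: Dave
CS: Bob        
CS: Carol      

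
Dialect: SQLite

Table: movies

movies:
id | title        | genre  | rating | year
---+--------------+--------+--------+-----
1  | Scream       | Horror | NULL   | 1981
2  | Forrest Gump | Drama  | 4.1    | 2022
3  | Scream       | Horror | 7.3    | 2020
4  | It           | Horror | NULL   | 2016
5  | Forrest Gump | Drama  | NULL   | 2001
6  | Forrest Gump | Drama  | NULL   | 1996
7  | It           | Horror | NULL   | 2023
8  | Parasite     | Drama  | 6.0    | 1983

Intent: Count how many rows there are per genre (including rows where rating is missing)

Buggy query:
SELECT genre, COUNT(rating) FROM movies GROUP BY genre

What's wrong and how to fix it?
Bug: COUNT(rating) skips NULLs, so groups with missing rating are undercounted

Fix: Use COUNT(*) to count all rows regardless of NULL

Corrected query:
SELECT genre, COUNT(*) FROM movies GROUP BY genre

Result:
genre  | COUNT(*)
-------+---------
Drama  | 4       
Horror | 4       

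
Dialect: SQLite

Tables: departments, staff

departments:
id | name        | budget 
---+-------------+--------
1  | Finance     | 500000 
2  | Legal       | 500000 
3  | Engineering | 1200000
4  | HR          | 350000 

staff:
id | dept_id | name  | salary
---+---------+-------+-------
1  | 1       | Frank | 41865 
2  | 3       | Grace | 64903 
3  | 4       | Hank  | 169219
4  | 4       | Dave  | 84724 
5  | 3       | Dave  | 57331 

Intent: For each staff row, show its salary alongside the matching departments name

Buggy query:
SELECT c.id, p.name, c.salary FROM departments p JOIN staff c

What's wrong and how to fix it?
Bug: JOIN with no ON clause produces a cartesian product; every staff row pairs with every departments row

Fix: Specify the join condition linking the foreign key to the parent id

Corrected query:
SELECT c.id, p.name, c.salary FROM departments p JOIN staff c ON c.dept_id = p.id

Result:
id | name        | salary
---+-------------+-------
1  | Finance     | 41865 
2  | Engineering | 64903 
3  | HR          | 169219
4  | HR          | 84724 
5  | Engineering | 57331 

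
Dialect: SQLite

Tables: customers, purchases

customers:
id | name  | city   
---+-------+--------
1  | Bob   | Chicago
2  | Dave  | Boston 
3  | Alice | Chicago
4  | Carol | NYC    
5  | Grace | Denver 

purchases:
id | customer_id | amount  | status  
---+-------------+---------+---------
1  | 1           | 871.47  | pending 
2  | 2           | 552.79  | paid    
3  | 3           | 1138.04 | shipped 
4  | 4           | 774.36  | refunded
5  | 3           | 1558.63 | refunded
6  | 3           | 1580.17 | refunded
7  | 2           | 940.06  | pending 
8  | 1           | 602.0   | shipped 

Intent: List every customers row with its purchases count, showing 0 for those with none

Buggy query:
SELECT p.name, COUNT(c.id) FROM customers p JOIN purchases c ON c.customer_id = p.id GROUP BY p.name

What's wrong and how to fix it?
Bug: An inner join excludes parents with zero children

Fix: Switch to LEFT JOIN to retain unmatched parent rows

Corrected query:
SELECT p.name, COUNT(c.id) FROM customers p LEFT JOIN purchases c ON c.customer_id = p.id GROUP BY p.name

Result:
name  | COUNT(c.id)
------+------------
Alice | 3          
Bob   | 2          
Carol | 1          
Dave  | 2          
Grace | 0          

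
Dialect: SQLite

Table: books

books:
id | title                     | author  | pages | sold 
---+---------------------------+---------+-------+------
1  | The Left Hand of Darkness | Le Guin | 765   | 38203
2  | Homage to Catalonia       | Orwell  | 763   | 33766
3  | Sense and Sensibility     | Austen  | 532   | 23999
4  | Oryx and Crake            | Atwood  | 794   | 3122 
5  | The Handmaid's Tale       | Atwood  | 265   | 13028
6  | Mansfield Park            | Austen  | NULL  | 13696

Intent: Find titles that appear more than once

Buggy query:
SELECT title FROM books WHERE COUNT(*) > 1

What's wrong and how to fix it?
Bug: WHERE can't reference COUNT(*); aggregates are computed after WHERE

Fix: GROUP BY title, then filter groups with HAVING COUNT(*) > 1

Corrected query:
SELECT title FROM books GROUP BY title HAVING COUNT(*) > 1

Result:
(no rows)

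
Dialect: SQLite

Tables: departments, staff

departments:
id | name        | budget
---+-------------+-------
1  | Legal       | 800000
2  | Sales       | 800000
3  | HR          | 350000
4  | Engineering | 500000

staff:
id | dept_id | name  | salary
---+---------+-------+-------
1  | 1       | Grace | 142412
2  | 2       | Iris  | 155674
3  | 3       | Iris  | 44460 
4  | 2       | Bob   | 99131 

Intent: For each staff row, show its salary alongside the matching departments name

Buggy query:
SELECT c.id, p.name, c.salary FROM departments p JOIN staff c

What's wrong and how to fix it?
Bug: Missing join condition: each staff row is matched to all departments rows instead of just its own

Fix: Specify the join condition linking the foreign key to the parent id

Corrected query:
SELECT c.id, p.name, c.salary FROM departments p JOIN staff c ON c.dept_id = p.id

Result:
id | name  | salary
---+-------+-------
1  | Legal | 142412
2  | Sales | 155674
3  | HR    | 44460 
4  | Sales | 99131 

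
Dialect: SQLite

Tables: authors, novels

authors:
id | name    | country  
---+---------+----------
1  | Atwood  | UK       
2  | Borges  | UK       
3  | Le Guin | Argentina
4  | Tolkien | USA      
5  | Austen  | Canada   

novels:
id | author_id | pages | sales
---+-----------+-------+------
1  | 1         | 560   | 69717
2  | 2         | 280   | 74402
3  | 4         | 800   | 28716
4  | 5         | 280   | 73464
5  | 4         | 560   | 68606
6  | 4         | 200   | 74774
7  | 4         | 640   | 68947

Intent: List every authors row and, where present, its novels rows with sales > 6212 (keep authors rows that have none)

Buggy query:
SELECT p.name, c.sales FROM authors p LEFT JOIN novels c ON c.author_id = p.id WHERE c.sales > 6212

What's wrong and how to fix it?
Bug: A WHERE condition on the right-hand table after LEFT JOIN drops unmatched parents

Fix: Put 'c.sales > 6212' in the JOIN's ON clause instead of WHERE

Corrected query:
SELECT p.name, c.sales FROM authors p LEFT JOIN novels c ON c.author_id = p.id AND c.sales > 6212

Result:
name    | sales
--------+------
Atwood  | 69717
Borges  | 74402
Le Guin | NULL 
Tolkien | 28716
Tolkien | 68606
Tolkien | 68947
Tolkien | 74774
Austen  | 73464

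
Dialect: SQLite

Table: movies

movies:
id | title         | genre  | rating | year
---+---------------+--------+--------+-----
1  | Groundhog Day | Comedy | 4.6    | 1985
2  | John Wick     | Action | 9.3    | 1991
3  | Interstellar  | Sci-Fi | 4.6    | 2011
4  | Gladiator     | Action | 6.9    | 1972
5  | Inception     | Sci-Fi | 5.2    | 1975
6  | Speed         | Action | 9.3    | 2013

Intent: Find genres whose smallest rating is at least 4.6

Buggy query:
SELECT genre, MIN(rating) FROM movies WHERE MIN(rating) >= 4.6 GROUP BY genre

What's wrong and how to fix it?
Bug: MIN() in WHERE is a misuse of aggregate

Fix: Use HAVING for the per-group MIN condition

Corrected query:
SELECT genre, MIN(rating) FROM movies GROUP BY genre HAVING MIN(rating) >= 4.6

Result:
genre  | MIN(rating)
-------+------------
Action | 6.9        
Comedy | 4.6        
Sci-Fi | 4.6        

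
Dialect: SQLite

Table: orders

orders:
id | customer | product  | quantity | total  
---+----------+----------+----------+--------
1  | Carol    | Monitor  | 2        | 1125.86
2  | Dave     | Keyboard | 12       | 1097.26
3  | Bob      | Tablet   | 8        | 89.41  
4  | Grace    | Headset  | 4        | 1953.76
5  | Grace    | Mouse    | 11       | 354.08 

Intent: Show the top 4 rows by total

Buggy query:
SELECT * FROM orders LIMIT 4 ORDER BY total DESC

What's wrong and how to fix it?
Bug: ORDER BY cannot follow LIMIT; LIMIT is the final clause

Fix: Sort with ORDER BY, then apply LIMIT

Corrected query:
SELECT * FROM orders ORDER BY total DESC LIMIT 4

Result:
id | customer | product  | quantity | total  
---+----------+----------+----------+--------
4  | Grace    | Headset  | 4        | 1953.76
1  | Carol    | Monitor  | 2        | 1125.86
2  | Dave     | Keyboard | 12       | 1097.26
5  | Grace    | Mouse    | 11       | 354.08 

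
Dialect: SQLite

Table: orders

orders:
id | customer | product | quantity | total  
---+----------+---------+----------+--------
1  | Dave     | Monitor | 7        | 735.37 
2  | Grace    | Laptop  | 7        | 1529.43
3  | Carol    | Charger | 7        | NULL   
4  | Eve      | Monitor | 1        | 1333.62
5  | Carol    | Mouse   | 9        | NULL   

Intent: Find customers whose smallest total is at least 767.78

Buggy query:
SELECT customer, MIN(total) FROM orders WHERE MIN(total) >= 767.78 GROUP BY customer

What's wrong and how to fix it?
Bug: Aggregates like MIN are computed per group after WHERE runs

Fix: Replace WHERE with HAVING after the GROUP BY

Corrected query:
SELECT customer, MIN(total) FROM orders GROUP BY customer HAVING MIN(total) >= 767.78

Result:
customer | MIN(total)
---------+-----------
Eve      | 1333.62   
Grace    | 1529.43   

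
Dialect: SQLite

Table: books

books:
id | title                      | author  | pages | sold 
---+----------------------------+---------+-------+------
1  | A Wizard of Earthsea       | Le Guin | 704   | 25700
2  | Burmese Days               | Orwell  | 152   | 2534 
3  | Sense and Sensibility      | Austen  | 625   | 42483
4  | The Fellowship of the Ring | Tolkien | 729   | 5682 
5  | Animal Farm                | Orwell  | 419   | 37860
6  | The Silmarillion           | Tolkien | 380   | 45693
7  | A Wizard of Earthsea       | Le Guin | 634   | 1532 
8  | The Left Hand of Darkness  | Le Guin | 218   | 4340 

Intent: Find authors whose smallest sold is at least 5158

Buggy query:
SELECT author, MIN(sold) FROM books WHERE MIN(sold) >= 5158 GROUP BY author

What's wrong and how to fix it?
Bug: MIN() in WHERE is a misuse of aggregate

Fix: Use HAVING for the per-group MIN condition

Corrected query:
SELECT author, MIN(sold) FROM books GROUP BY author HAVING MIN(sold) >= 5158

Result:
author  | MIN(sold)
--------+----------
Austen  | 42483    
Tolkien | 5682     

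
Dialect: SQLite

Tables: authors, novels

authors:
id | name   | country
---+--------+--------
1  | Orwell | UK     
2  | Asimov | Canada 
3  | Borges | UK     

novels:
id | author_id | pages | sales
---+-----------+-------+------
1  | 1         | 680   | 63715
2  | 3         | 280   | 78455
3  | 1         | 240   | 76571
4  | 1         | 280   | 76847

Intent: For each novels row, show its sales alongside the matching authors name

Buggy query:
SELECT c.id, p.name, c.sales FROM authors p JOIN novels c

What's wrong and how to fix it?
Bug: Missing join condition: each novels row is matched to all authors rows instead of just its own

Fix: Specify the join condition linking the foreign key to the parent id

Corrected query:
SELECT c.id, p.name, c.sales FROM authors p JOIN novels c ON c.author_id = p.id

Result:
id | name   | sales
---+--------+------
1  | Orwell | 63715
2  | Borges | 78455
3  | Orwell | 76571
4  | Orwell | 76847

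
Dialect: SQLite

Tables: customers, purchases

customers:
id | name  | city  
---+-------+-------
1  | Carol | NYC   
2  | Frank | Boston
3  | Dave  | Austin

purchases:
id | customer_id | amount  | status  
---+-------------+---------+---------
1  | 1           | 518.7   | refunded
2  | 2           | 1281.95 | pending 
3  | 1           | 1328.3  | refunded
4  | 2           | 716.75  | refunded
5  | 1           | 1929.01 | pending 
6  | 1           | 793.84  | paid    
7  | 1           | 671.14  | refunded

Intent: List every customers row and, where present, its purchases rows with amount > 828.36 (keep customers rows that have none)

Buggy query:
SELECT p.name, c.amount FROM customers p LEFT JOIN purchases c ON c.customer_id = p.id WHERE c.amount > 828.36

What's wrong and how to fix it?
Bug: Filtering c.amount in WHERE discards the NULL rows produced by LEFT JOIN, turning it into an inner join

Fix: Put 'c.amount > 828.36' in the JOIN's ON clause instead of WHERE

Corrected query:
SELECT p.name, c.amount FROM customers p LEFT JOIN purchases c ON c.customer_id = p.id AND c.amount > 828.36

Result:
name  | amount 
------+--------
Carol | 1328.3 
Carol | 1929.01
Frank | 1281.95
Dave  | NULL   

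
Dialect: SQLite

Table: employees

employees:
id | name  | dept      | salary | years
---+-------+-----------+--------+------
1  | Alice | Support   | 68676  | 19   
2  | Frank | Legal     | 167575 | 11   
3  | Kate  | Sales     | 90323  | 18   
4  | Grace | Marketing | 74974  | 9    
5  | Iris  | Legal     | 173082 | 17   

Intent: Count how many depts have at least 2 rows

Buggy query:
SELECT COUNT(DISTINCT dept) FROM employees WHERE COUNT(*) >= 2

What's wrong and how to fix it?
Bug: WHERE filters individual rows, not groups, so a group-level COUNT is invalid there

Fix: Use a subquery that GROUPs and filters with HAVING, then count its rows

Corrected query:
SELECT COUNT(*) FROM (SELECT dept FROM employees GROUP BY dept HAVING COUNT(*) >= 2)

Result:
COUNT(*)
--------
1       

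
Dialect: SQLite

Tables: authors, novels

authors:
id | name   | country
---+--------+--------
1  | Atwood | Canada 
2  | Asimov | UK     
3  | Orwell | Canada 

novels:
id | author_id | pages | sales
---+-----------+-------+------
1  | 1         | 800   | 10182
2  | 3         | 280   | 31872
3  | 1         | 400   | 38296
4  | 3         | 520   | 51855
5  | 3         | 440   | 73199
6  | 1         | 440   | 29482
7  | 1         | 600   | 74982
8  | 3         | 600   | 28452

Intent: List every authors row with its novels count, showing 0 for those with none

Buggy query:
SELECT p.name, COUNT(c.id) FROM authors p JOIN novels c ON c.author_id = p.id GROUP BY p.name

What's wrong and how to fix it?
Bug: An inner join excludes parents with zero children

Fix: Switch to LEFT JOIN to retain unmatched parent rows

Corrected query:
SELECT p.name, COUNT(c.id) FROM authors p LEFT JOIN novels c ON c.author_id = p.id GROUP BY p.name

Result:
name   | COUNT(c.id)
-------+------------
Asimov | 0          
Atwood | 4          
Orwell | 4          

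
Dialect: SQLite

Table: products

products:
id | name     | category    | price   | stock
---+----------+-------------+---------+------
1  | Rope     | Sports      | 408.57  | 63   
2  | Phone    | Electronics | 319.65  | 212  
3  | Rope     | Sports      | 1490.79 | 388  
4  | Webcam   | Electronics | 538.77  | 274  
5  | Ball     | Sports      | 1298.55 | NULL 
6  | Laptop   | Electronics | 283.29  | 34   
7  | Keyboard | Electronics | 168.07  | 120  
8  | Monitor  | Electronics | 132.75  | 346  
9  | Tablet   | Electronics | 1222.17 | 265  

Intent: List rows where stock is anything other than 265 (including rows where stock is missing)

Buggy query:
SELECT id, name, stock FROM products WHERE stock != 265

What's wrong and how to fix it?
Bug: Inequality against NULL is unknown, not true; rows with NULL are dropped

Fix: Handle NULL separately with IS NULL alongside the inequality

Corrected query:
SELECT id, name, stock FROM products WHERE stock != 265 OR stock IS NULL

Result:
id | name     | stock
---+----------+------
1  | Rope     | 63   
2  | Phone    | 212  
3  | Rope     | 388  
4  | Webcam   | 274  
5  | Ball     | NULL 
6  | Laptop   | 34   
7  | Keyboard | 120  
8  | Monitor  | 346  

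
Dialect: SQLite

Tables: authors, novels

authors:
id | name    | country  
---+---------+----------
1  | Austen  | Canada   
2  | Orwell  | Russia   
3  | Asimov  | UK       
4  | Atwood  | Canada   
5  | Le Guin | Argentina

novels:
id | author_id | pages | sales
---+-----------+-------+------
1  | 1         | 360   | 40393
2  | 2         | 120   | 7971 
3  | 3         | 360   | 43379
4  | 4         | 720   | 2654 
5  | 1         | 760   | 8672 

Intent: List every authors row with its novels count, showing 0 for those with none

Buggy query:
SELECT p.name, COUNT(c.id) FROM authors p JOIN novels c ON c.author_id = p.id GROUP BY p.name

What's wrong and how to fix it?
Bug: INNER JOIN drops authors rows that have no matching novels rows

Fix: Switch to LEFT JOIN to retain unmatched parent rows

Corrected query:
SELECT p.name, COUNT(c.id) FROM authors p LEFT JOIN novels c ON c.author_id = p.id GROUP BY p.name

Result:
name    | COUNT(c.id)
--------+------------
Asimov  | 1          
Atwood  | 1          
Austen  | 2          
Le Guin | 0          
Orwell  | 1          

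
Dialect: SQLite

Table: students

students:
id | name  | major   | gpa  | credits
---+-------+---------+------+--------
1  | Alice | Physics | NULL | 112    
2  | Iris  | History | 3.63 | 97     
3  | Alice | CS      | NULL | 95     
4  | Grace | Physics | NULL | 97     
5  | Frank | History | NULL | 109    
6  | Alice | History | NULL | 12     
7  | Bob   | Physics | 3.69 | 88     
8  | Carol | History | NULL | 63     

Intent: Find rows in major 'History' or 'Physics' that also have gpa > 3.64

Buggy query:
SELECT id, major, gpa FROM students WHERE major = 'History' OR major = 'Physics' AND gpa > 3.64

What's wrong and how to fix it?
Bug: AND binds tighter than OR, so this parses as major = 'History' OR (major = 'Physics' AND gpa > 3.64)

Fix: Add parentheses around the OR so the AND applies to both alternatives

Corrected query:
SELECT id, major, gpa FROM students WHERE (major = 'History' OR major = 'Physics') AND gpa > 3.64

Result:
id | major   | gpa 
---+---------+-----
7  | Physics | 3.69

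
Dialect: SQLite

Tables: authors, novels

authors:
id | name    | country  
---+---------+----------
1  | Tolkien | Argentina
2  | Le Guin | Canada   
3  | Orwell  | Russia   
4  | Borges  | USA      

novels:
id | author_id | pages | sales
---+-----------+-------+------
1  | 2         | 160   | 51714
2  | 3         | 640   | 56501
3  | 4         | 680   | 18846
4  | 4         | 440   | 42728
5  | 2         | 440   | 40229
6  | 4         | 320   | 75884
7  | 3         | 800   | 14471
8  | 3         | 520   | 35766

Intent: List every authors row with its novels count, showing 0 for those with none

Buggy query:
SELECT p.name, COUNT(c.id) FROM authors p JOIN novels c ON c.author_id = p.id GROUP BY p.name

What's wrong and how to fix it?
Bug: INNER JOIN drops authors rows that have no matching novels rows

Fix: Use LEFT JOIN so parents without children still appear (COUNT(c.id) gives 0)

Corrected query:
SELECT p.name, COUNT(c.id) FROM authors p LEFT JOIN novels c ON c.author_id = p.id GROUP BY p.name

Result:
name    | COUNT(c.id)
--------+------------
Borges  | 3          
Le Guin | 2          
Orwell  | 3          
Tolkien | 0          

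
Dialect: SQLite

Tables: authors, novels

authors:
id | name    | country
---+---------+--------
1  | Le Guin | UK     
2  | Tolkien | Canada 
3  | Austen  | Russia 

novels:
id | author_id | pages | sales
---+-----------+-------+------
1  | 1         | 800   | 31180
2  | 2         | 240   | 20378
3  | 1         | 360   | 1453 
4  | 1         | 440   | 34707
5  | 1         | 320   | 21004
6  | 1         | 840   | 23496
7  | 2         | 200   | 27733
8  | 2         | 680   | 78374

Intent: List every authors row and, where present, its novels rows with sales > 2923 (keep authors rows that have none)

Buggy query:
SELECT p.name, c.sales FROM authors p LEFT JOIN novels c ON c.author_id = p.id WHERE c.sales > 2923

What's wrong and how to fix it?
Bug: Filtering c.sales in WHERE discards the NULL rows produced by LEFT JOIN, turning it into an inner join

Fix: Move the right-table condition into the ON clause so unmatched parents are kept

Corrected query:
SELECT p.name, c.sales FROM authors p LEFT JOIN novels c ON c.author_id = p.id AND c.sales > 2923

Result:
name    | sales
--------+------
Le Guin | 21004
Le Guin | 23496
Le Guin | 31180
Le Guin | 34707
Tolkien | 20378
Tolkien | 27733
Tolkien | 78374
Austen  | NULL 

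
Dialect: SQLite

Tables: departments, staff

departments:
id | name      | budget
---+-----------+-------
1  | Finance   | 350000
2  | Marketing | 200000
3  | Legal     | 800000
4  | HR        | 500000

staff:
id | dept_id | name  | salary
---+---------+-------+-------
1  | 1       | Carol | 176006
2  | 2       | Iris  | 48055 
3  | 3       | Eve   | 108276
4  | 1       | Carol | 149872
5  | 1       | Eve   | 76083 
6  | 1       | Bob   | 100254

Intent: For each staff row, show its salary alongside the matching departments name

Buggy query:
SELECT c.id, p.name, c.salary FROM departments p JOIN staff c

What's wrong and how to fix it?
Bug: JOIN with no ON clause produces a cartesian product; every staff row pairs with every departments row

Fix: Specify the join condition linking the foreign key to the parent id

Corrected query:
SELECT c.id, p.name, c.salary FROM departments p JOIN staff c ON c.dept_id = p.id

Result:
id | name      | salary
---+-----------+-------
1  | Finance   | 176006
2  | Marketing | 48055 
3  | Legal     | 108276
4  | Finance   | 149872
5  | Finance   | 76083 
6  | Finance   | 100254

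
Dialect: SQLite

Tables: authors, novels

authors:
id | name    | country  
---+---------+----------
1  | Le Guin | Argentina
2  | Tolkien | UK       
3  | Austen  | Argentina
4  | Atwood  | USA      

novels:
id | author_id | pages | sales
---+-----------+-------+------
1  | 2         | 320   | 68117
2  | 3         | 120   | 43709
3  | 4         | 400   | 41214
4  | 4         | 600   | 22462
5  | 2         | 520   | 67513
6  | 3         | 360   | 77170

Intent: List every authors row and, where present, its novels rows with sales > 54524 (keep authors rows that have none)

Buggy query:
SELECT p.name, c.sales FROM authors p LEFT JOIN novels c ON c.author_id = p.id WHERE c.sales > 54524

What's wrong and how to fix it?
Bug: Filtering c.sales in WHERE discards the NULL rows produced by LEFT JOIN, turning it into an inner join

Fix: Put 'c.sales > 54524' in the JOIN's ON clause instead of WHERE

Corrected query:
SELECT p.name, c.sales FROM authors p LEFT JOIN novels c ON c.author_id = p.id AND c.sales > 54524

Result:
name    | sales
--------+------
Le Guin | NULL 
Tolkien | 67513
Tolkien | 68117
Austen  | 77170
Atwood  | NULL 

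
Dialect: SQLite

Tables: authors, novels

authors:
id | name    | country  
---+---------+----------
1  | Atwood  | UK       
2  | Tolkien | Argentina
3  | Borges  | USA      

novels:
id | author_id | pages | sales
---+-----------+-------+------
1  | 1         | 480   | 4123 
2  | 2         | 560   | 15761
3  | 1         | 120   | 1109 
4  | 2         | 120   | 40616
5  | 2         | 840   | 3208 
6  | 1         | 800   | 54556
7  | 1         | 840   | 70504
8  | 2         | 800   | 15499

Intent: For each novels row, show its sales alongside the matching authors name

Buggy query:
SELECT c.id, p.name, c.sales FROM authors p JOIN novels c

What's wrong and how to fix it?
Bug: JOIN with no ON clause produces a cartesian product; every novels row pairs with every authors row

Fix: Add ON c.author_id = p.id to the JOIN

Corrected query:
SELECT c.id, p.name, c.sales FROM authors p JOIN novels c ON c.author_id = p.id

Result:
id | name    | sales
---+---------+------
1  | Atwood  | 4123 
2  | Tolkien | 15761
3  | Atwood  | 1109 
4  | Tolkien | 40616
5  | Tolkien | 3208 
6  | Atwood  | 54556
7  | Atwood  | 70504
8  | Tolkien | 15499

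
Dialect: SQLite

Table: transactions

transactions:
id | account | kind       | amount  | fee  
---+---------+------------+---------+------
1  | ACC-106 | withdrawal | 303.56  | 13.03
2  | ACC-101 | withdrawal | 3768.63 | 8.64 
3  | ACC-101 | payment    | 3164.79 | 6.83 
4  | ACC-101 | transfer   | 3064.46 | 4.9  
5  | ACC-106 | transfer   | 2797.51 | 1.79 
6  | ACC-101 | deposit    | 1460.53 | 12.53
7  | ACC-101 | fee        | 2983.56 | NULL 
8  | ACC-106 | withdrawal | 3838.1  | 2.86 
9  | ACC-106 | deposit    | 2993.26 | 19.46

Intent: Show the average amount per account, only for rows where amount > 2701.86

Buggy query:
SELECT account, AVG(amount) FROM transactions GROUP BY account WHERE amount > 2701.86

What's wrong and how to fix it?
Bug: Row-level WHERE must come before GROUP BY in the clause order

Fix: Move the WHERE clause before GROUP BY

Corrected query:
SELECT account, AVG(amount) FROM transactions WHERE amount > 2701.86 GROUP BY account

Result:
account | AVG(amount)
--------+------------
ACC-101 | 3245.36    
ACC-106 | 3209.623333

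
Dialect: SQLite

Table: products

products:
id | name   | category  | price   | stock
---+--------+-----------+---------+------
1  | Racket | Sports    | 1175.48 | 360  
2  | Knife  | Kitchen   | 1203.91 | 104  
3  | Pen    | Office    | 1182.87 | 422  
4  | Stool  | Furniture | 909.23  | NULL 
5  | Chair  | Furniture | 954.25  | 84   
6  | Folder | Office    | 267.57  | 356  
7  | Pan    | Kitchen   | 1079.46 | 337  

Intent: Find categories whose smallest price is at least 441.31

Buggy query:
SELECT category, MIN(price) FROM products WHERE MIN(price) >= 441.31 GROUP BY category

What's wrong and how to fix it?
Bug: MIN() in WHERE is a misuse of aggregate

Fix: Replace WHERE with HAVING after the GROUP BY

Corrected query:
SELECT category, MIN(price) FROM products GROUP BY category HAVING MIN(price) >= 441.31

Result:
category  | MIN(price)
----------+-----------
Furniture | 909.23    
Kitchen   | 1079.46   
Sports    | 1175.48   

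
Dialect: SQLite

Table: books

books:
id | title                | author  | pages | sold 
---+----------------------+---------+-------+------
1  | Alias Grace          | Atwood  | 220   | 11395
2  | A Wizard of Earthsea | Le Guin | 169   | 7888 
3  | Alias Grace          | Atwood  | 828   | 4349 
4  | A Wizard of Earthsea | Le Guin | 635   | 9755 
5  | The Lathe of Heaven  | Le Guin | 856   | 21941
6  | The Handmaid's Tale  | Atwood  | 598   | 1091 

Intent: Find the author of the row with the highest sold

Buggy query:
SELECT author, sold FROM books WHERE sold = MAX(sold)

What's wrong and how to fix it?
Bug: WHERE is evaluated per row; an aggregate over the whole table isn't defined there

Fix: Use a subquery: WHERE sold = (SELECT MAX(sold) FROM books)

Corrected query:
SELECT author, sold FROM books WHERE sold = (SELECT MAX(sold) FROM books)

Result:
author  | sold 
--------+------
Le Guin | 21941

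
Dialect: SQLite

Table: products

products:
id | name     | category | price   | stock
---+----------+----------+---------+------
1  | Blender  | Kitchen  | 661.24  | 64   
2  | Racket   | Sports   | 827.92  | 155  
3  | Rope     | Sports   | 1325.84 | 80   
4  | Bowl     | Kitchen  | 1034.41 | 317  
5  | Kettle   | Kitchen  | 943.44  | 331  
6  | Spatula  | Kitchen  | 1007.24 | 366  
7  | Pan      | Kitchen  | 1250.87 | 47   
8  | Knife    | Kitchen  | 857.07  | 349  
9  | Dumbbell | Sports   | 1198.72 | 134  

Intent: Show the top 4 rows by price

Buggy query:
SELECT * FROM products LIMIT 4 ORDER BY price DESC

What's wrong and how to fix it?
Bug: LIMIT must come after ORDER BY

Fix: Sort with ORDER BY, then apply LIMIT

Corrected query:
SELECT * FROM products ORDER BY price DESC LIMIT 4

Result:
id | name     | category | price   | stock
---+----------+----------+---------+------
3  | Rope     | Sports   | 1325.84 | 80   
7  | Pan      | Kitchen  | 1250.87 | 47   
9  | Dumbbell | Sports   | 1198.72 | 134  
4  | Bowl     | Kitchen  | 1034.41 | 317  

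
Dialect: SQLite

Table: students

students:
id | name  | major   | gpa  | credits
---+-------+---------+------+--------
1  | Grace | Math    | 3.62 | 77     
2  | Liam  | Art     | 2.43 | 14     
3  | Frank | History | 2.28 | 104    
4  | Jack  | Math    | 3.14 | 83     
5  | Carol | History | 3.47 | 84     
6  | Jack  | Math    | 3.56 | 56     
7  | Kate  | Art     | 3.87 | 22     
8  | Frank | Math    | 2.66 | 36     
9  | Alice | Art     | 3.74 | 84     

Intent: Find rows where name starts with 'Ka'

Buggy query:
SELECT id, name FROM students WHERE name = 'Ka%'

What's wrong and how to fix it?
Bug: '=' compares the literal string including the % character; pattern matching needs LIKE

Fix: Replace '=' with LIKE so 'Ka%' is treated as a pattern

Corrected query:
SELECT id, name FROM students WHERE name LIKE 'Ka%'

Result:
id | name
---+-----
7  | Kate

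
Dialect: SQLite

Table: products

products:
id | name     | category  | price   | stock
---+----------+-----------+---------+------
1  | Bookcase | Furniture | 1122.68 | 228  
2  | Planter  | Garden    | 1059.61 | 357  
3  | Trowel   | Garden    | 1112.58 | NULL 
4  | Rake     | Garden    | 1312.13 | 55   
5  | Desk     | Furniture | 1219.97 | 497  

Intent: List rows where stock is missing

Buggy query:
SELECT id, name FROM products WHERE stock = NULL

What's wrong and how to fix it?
Bug: '= NULL' is always unknown in SQL three-valued logic, so no rows match

Fix: Replace '= NULL' with 'IS NULL'

Corrected query:
SELECT id, name FROM products WHERE stock IS NULL

Result:
id | name  
---+-------
3  | Trowel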